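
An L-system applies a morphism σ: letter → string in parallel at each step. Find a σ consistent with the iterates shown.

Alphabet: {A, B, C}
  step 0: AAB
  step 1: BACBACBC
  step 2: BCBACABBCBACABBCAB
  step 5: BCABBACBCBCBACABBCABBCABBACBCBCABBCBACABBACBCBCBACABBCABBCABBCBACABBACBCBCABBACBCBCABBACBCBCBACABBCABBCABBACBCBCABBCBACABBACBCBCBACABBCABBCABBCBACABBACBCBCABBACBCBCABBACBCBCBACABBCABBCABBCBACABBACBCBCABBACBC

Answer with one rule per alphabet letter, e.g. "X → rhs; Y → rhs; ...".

A->BAC, B->BC, C->AB

  step 1 ⇒ step 2: BACBACBC ⇒ BC·BAC·AB·BC·BAC·AB·BC·AB
    A ↦ BAC
    B ↦ BC
    C ↦ AB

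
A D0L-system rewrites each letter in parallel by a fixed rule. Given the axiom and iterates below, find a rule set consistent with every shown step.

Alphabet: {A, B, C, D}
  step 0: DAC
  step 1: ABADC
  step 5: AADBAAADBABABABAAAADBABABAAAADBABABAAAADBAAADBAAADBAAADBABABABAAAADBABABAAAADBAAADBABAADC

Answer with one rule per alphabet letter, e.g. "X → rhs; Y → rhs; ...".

  step 0 ⇒ step 1: DAC ⇒ A·BA·DC
    A ↦ BA
    C ↦ DC
    D ↦ A
    B ↦ AAD  (constrained at step 1)

A->BA, B->AAD, C->DC, D->A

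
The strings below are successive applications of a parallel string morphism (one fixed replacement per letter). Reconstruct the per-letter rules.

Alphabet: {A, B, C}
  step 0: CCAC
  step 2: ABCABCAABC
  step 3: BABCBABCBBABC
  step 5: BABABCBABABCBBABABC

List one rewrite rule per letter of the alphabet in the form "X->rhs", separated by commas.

  step 2 ⇒ step 3: ABCABCAABC ⇒ B·A·BC·B·A·BC·B·B·A·BC
    A ↦ B
    B ↦ A
    C ↦ BC

A->B, B->A, C->BC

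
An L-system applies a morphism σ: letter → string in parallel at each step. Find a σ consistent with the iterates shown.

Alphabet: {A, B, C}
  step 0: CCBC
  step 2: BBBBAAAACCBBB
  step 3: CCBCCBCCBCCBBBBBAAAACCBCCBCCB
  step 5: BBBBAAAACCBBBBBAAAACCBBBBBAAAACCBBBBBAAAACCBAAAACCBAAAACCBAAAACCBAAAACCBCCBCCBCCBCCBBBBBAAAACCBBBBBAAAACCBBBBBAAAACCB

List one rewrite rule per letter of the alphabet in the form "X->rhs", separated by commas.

  step 2 ⇒ step 3: BBBBAAAACCBBB ⇒ CCB·CCB·CCB·CCB·B·B·B·B·AA·AA·CCB·CCB·CCB
    A ↦ B
    B ↦ CCB
    C ↦ AA

A->B, B->CCB, C->AA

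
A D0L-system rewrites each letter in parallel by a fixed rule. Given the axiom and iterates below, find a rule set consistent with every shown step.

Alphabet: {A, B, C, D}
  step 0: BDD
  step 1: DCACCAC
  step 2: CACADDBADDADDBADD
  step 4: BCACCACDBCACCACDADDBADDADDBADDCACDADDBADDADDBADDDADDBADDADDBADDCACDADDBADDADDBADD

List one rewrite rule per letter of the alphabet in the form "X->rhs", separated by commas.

A->B, B->D, C->ADD, D->CAC

  step 1 ⇒ step 2: DCACCAC ⇒ CAC·ADD·B·ADD·ADD·B·ADD
    A ↦ B
    C ↦ ADD
    D ↦ CAC
  step 0 ⇒ step 1: BDD ⇒ D·CAC·CAC
    B ↦ D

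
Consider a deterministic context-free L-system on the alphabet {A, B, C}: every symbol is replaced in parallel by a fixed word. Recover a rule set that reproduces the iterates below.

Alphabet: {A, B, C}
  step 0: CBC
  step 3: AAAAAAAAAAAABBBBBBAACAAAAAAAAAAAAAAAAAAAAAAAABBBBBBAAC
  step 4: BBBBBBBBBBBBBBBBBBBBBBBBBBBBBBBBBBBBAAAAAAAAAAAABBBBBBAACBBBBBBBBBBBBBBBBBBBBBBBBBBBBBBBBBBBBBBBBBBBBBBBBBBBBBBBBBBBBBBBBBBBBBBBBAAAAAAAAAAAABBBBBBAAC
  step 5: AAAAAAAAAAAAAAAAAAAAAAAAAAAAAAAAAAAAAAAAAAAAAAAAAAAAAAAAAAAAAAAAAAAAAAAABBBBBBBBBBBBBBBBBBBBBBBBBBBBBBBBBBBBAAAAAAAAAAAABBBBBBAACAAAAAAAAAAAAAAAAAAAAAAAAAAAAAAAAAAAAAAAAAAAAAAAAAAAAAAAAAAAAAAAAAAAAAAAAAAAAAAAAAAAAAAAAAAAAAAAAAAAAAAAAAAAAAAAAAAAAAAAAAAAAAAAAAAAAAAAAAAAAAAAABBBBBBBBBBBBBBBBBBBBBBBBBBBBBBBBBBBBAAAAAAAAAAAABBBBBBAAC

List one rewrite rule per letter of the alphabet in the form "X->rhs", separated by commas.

  step 4 ⇒ step 5: BBBBBBBBBBBBBBBBBBBBBBBBBBBBBBBBBBBBAAAAAAAAAAAABBBBBBAACBBBBBBBBBBBBBBBBBBBBBBBBBBBBBBBBBBBBBBBBBBBBBBBBBBBBBBBBBBBBBBBBBBBBBBBBAAAAAAAAAAAABBBBBBAAC ⇒ AA·AA·AA·AA·AA·AA·AA·AA·AA·AA·AA·AA·AA·AA·AA·AA·AA·AA·AA·AA·AA·AA·AA·AA·AA·AA·AA·AA·AA·AA·AA·AA·AA·AA·AA·AA·BBB·BBB·BBB·BBB·BBB·BBB·BBB·BBB·BBB·BBB·BBB·BBB·AA·AA·AA·AA·AA·AA·BBB·BBB·AAC·AA·AA·AA·AA·AA·AA·AA·AA·AA·AA·AA·AA·AA·AA·AA·AA·AA·AA·AA·AA·AA·AA·AA·AA·AA·AA·AA·AA·AA·AA·AA·AA·AA·AA·AA·AA·AA·AA·AA·AA·AA·AA·AA·AA·AA·AA·AA·AA·AA·AA·AA·AA·AA·AA·AA·AA·AA·AA·AA·AA·AA·AA·AA·AA·AA·AA·AA·AA·AA·AA·AA·AA·BBB·BBB·BBB·BBB·BBB·BBB·BBB·BBB·BBB·BBB·BBB·BBB·AA·AA·AA·AA·AA·AA·BBB·BBB·AAC
    A ↦ BBB
    B ↦ AA
    C ↦ AAC

A->BBB, B->AA, C->AAC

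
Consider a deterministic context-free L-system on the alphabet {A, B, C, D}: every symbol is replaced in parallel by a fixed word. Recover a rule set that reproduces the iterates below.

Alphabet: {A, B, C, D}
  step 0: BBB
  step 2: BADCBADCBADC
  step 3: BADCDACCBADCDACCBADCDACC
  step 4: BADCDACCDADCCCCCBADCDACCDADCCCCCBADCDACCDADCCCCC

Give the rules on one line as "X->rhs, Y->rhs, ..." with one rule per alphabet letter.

A->DC, B->BA, C->CC, D->DA

  step 3 ⇒ step 4: BADCDACCBADCDACCBADCDACC ⇒ BA·DC·DA·CC·DA·DC·CC·CC·BA·DC·DA·CC·DA·DC·CC·CC·BA·DC·DA·CC·DA·DC·CC·CC
    A ↦ DC
    B ↦ BA
    C ↦ CC
    D ↦ DA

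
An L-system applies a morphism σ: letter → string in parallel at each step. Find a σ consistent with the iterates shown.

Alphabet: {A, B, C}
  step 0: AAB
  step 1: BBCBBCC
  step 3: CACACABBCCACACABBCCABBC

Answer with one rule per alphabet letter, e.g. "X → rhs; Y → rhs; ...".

  step 0 ⇒ step 1: AAB ⇒ BBC·BBC·C
    A ↦ BBC
    B ↦ C
    C ↦ CA  (constrained at step 1)

A->BBC, B->C, C->CA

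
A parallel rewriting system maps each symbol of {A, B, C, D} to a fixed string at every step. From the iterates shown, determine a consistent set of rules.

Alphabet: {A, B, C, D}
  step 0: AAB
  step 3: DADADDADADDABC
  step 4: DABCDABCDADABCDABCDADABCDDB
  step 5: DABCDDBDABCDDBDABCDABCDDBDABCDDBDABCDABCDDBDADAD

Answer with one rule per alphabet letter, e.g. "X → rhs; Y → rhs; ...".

  step 4 ⇒ step 5: DABCDABCDADABCDABCDADABCDDB ⇒ DA·BC·D·DB·DA·BC·D·DB·DA·BC·DA·BC·D·DB·DA·BC·D·DB·DA·BC·DA·BC·D·DB·DA·DA·D
    A ↦ BC
    B ↦ D
    C ↦ DB
    D ↦ DA

A->BC, B->D, C->DB, D->DA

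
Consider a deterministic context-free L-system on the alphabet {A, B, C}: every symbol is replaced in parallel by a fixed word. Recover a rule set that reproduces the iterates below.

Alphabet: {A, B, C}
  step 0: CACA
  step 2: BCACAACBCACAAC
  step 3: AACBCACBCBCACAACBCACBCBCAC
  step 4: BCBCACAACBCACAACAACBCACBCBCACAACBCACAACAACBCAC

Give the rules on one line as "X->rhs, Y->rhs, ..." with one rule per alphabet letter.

A->BC, B->A, C->AC

  step 3 ⇒ step 4: AACBCACBCBCACAACBCACBCBCAC ⇒ BC·BC·AC·A·AC·BC·AC·A·AC·A·AC·BC·AC·BC·BC·AC·A·AC·BC·AC·A·AC·A·AC·BC·AC
    A ↦ BC
    B ↦ A
    C ↦ AC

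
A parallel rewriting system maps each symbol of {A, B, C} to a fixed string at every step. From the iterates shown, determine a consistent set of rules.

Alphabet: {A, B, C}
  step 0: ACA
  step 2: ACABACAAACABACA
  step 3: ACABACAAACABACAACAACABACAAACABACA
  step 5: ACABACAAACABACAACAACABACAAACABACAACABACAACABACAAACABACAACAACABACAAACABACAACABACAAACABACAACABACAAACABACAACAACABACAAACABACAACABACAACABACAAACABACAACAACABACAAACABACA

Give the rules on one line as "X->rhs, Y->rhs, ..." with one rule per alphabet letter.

A->ACA, B->A, C->B

  step 2 ⇒ step 3: ACABACAAACABACA ⇒ ACA·B·ACA·A·ACA·B·ACA·ACA·ACA·B·ACA·A·ACA·B·ACA
    A ↦ ACA
    B ↦ A
    C ↦ B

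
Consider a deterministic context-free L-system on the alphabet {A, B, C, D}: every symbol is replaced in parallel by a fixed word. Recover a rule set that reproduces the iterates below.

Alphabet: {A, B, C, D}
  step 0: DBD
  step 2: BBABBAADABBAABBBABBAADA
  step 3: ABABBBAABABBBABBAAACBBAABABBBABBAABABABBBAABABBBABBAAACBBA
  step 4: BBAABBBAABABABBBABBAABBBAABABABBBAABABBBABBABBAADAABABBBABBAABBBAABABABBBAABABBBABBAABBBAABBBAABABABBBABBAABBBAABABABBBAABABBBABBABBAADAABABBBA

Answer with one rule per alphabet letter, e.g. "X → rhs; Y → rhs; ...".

  step 3 ⇒ step 4: ABABBBAABABBBABBAAACBBAABABBBABBAABABABBBAABABBBABBAAACBBA ⇒ BBA·AB·BBA·AB·AB·AB·BBA·BBA·AB·BBA·AB·AB·AB·BBA·AB·AB·BBA·BBA·BBA·ADA·AB·AB·BBA·BBA·AB·BBA·AB·AB·AB·BBA·AB·AB·BBA·BBA·AB·BBA·AB·BBA·AB·AB·AB·BBA·BBA·AB·BBA·AB·AB·AB·BBA·AB·AB·BBA·BBA·BBA·ADA·AB·AB·BBA
    A ↦ BBA
    B ↦ AB
    C ↦ ADA
  step 2 ⇒ step 3: BBABBAADABBAABBBABBAADA ⇒ AB·AB·BBA·AB·AB·BBA·BBA·AAC·BBA·AB·AB·BBA·BBA·AB·AB·AB·BBA·AB·AB·BBA·BBA·AAC·BBA
    D ↦ AAC

A->BBA, B->AB, C->ADA, D->AAC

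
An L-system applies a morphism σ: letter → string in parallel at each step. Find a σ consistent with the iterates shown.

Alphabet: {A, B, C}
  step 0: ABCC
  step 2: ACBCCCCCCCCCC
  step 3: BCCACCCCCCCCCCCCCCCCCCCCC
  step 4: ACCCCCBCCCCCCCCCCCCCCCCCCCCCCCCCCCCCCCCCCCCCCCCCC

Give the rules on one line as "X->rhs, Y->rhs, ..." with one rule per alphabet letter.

  step 3 ⇒ step 4: BCCACCCCCCCCCCCCCCCCCCCCC ⇒ AC·CC·CC·B·CC·CC·CC·CC·CC·CC·CC·CC·CC·CC·CC·CC·CC·CC·CC·CC·CC·CC·CC·CC·CC
    A ↦ B
    B ↦ AC
    C ↦ CC

A->B, B->AC, C->CC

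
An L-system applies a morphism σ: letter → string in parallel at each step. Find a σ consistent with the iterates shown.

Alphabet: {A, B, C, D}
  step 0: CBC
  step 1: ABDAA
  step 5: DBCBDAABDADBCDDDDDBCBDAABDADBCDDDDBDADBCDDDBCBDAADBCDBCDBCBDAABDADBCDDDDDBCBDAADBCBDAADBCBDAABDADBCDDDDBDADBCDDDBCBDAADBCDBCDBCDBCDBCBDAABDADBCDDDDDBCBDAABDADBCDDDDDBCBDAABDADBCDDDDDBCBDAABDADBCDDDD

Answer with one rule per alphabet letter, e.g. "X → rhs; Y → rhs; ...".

A->DD, B->BDA, C->A, D->DBC

  step 0 ⇒ step 1: CBC ⇒ A·BDA·A
    B ↦ BDA
    C ↦ A
    A ↦ DD  (constrained at step 1)
    D ↦ DBC  (constrained at step 1)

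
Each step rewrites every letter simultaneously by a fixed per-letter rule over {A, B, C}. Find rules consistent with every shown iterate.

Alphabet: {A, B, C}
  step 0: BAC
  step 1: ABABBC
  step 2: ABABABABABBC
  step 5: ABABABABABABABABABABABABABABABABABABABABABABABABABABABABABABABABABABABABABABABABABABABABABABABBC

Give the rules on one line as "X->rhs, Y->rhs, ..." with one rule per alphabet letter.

  step 1 ⇒ step 2: ABABBC ⇒ AB·AB·AB·AB·AB·BC
    A ↦ AB
    B ↦ AB
    C ↦ BC

A->AB, B->AB, C->BC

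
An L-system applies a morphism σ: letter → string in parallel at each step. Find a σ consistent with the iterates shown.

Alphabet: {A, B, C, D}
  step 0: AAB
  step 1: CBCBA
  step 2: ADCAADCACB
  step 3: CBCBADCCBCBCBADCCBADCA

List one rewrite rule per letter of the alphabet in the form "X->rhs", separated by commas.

A->CB, B->A, C->ADC, D->CB

  step 2 ⇒ step 3: ADCAADCACB ⇒ CB·CB·ADC·CB·CB·CB·ADC·CB·ADC·A
    A ↦ CB
    B ↦ A
    C ↦ ADC
    D ↦ CB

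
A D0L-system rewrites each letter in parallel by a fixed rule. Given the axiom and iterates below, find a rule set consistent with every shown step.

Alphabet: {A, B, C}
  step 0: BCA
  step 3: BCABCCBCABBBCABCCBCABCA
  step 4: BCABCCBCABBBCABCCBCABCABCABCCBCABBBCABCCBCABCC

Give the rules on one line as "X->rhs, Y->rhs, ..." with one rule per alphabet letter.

A->CC, B->BCA, C->B

  step 3 ⇒ step 4: BCABCCBCABBBCABCCBCABCA ⇒ BCA·B·CC·BCA·B·B·BCA·B·CC·BCA·BCA·BCA·B·CC·BCA·B·B·BCA·B·CC·BCA·B·CC
    A ↦ CC
    B ↦ BCA
    C ↦ B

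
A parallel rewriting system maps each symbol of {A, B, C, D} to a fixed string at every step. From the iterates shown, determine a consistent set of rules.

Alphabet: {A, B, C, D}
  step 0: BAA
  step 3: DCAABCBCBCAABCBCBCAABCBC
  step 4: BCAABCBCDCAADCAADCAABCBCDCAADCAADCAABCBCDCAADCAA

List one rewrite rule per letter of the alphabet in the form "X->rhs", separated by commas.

  step 3 ⇒ step 4: DCAABCBCBCAABCBCBCAABCBC ⇒ BC·AA·BC·BC·DC·AA·DC·AA·DC·AA·BC·BC·DC·AA·DC·AA·DC·AA·BC·BC·DC·AA·DC·AA
    A ↦ BC
    B ↦ DC
    C ↦ AA
    D ↦ BC

A->BC, B->DC, C->AA, D->BC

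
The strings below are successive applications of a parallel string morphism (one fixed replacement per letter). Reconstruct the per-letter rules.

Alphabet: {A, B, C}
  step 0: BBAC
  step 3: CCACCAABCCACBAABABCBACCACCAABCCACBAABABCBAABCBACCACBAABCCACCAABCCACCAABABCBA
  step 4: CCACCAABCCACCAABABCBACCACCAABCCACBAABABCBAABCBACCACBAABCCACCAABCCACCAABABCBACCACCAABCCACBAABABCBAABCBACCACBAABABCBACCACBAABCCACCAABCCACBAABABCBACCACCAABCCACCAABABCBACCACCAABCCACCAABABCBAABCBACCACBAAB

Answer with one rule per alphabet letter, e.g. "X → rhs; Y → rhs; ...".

A->AB, B->CBA, C->CCA

  step 3 ⇒ step 4: CCACCAABCCACBAABABCBACCACCAABCCACBAABABCBAABCBACCACBAABCCACCAABCCACCAABABCBA ⇒ CCA·CCA·AB·CCA·CCA·AB·AB·CBA·CCA·CCA·AB·CCA·CBA·AB·AB·CBA·AB·CBA·CCA·CBA·AB·CCA·CCA·AB·CCA·CCA·AB·AB·CBA·CCA·CCA·AB·CCA·CBA·AB·AB·CBA·AB·CBA·CCA·CBA·AB·AB·CBA·CCA·CBA·AB·CCA·CCA·AB·CCA·CBA·AB·AB·CBA·CCA·CCA·AB·CCA·CCA·AB·AB·CBA·CCA·CCA·AB·CCA·CCA·AB·AB·CBA·AB·CBA·CCA·CBA·AB
    A ↦ AB
    B ↦ CBA
    C ↦ CCA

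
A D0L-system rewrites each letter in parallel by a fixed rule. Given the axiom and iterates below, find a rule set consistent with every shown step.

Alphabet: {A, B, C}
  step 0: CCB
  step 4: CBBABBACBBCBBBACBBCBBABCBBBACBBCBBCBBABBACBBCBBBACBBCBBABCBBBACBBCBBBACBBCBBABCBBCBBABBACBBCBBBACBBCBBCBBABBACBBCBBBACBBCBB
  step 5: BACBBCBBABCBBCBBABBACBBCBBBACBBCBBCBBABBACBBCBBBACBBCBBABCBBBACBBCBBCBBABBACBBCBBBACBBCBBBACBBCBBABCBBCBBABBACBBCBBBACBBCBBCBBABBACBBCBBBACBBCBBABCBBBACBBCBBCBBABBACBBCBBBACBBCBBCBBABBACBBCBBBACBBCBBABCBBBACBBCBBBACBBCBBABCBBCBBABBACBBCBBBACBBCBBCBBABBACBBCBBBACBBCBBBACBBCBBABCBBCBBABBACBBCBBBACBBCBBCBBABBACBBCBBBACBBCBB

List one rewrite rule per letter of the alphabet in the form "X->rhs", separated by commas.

A->AB, B->CBB, C->BA

  step 4 ⇒ step 5: CBBABBACBBCBBBACBBCBBABCBBBACBBCBBCBBABBACBBCBBBACBBCBBABCBBBACBBCBBBACBBCBBABCBBCBBABBACBBCBBBACBBCBBCBBABBACBBCBBBACBBCBB ⇒ BA·CBB·CBB·AB·CBB·CBB·AB·BA·CBB·CBB·BA·CBB·CBB·CBB·AB·BA·CBB·CBB·BA·CBB·CBB·AB·CBB·BA·CBB·CBB·CBB·AB·BA·CBB·CBB·BA·CBB·CBB·BA·CBB·CBB·AB·CBB·CBB·AB·BA·CBB·CBB·BA·CBB·CBB·CBB·AB·BA·CBB·CBB·BA·CBB·CBB·AB·CBB·BA·CBB·CBB·CBB·AB·BA·CBB·CBB·BA·CBB·CBB·CBB·AB·BA·CBB·CBB·BA·CBB·CBB·AB·CBB·BA·CBB·CBB·BA·CBB·CBB·AB·CBB·CBB·AB·BA·CBB·CBB·BA·CBB·CBB·CBB·AB·BA·CBB·CBB·BA·CBB·CBB·BA·CBB·CBB·AB·CBB·CBB·AB·BA·CBB·CBB·BA·CBB·CBB·CBB·AB·BA·CBB·CBB·BA·CBB·CBB
    A ↦ AB
    B ↦ CBB
    C ↦ BA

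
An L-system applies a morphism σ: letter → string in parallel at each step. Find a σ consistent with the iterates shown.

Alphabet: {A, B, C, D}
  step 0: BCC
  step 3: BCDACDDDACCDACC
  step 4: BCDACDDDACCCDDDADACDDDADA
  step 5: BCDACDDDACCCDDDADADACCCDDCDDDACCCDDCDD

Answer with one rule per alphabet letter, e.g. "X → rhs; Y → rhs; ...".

A->DD, B->BC, C->DA, D->C

  step 4 ⇒ step 5: BCDACDDDACCCDDDADACDDDADA ⇒ BC·DA·C·DD·DA·C·C·C·DD·DA·DA·DA·C·C·C·DD·C·DD·DA·C·C·C·DD·C·DD
    A ↦ DD
    B ↦ BC
    C ↦ DA
    D ↦ C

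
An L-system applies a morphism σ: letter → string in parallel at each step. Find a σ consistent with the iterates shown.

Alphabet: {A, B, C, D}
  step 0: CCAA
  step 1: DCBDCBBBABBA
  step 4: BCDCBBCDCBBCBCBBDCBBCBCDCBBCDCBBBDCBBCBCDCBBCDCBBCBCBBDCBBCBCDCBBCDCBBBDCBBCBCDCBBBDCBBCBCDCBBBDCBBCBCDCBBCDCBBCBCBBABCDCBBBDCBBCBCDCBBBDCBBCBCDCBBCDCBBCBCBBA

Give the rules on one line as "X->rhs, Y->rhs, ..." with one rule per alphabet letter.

A->BBA, B->BC, C->DCB, D->BB

  step 0 ⇒ step 1: CCAA ⇒ DCB·DCB·BBA·BBA
    A ↦ BBA
    C ↦ DCB
    B ↦ BC  (constrained at step 1)
    D ↦ BB  (constrained at step 1)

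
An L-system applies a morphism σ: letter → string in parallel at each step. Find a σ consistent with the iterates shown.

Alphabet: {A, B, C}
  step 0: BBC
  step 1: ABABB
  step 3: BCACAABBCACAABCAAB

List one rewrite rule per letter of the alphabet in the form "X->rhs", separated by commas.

  step 0 ⇒ step 1: BBC ⇒ AB·AB·B
    B ↦ AB
    C ↦ B
    A ↦ CA  (constrained at step 1)

A->CA, B->AB, C->B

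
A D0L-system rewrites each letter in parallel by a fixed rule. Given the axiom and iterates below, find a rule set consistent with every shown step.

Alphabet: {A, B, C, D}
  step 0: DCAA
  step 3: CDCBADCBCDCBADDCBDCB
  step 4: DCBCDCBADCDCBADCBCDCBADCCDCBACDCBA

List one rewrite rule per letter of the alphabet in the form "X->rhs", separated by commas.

  step 3 ⇒ step 4: CDCBADCBCDCBADDCBDCB ⇒ DCB·C·DCB·A·D·C·DCB·A·DCB·C·DCB·A·D·C·C·DCB·A·C·DCB·A
    A ↦ D
    B ↦ A
    C ↦ DCB
    D ↦ C

A->D, B->A, C->DCB, D->C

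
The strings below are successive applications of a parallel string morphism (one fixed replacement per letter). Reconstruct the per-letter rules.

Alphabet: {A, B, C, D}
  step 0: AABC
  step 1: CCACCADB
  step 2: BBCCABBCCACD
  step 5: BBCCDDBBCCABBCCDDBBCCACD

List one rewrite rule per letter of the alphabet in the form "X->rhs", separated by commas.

A->CCA, B->D, C->B, D->C

  step 1 ⇒ step 2: CCACCADB ⇒ B·B·CCA·B·B·CCA·C·D
    A ↦ CCA
    B ↦ D
    C ↦ B
    D ↦ C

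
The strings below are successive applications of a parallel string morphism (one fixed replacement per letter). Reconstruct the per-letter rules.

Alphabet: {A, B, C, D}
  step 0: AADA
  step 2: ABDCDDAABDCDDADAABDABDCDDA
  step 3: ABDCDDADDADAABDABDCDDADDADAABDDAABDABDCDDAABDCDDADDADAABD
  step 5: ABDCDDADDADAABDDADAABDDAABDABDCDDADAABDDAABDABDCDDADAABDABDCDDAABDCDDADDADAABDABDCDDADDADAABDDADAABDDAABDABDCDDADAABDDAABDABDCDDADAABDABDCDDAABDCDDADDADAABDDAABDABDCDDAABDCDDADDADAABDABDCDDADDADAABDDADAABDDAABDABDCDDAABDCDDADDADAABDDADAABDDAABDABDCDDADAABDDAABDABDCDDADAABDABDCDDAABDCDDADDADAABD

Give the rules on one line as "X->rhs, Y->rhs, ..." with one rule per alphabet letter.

  step 2 ⇒ step 3: ABDCDDAABDCDDADAABDABDCDDA ⇒ ABD·CD·DA·D·DA·DA·ABD·ABD·CD·DA·D·DA·DA·ABD·DA·ABD·ABD·CD·DA·ABD·CD·DA·D·DA·DA·ABD
    A ↦ ABD
    B ↦ CD
    C ↦ D
    D ↦ DA

A->ABD, B->CD, C->D, D->DA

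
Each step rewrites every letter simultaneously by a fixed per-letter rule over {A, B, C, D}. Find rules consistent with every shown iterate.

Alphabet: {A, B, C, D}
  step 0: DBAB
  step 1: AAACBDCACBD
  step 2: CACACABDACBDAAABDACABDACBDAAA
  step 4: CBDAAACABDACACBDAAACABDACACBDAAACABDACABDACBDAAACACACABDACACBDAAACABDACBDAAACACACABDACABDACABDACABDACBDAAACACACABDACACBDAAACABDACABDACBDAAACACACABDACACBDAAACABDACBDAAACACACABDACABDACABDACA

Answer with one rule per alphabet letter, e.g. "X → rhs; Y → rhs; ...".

A->CA, B->CBD, C->BDA, D->AAA

  step 1 ⇒ step 2: AAACBDCACBD ⇒ CA·CA·CA·BDA·CBD·AAA·BDA·CA·BDA·CBD·AAA
    A ↦ CA
    B ↦ CBD
    C ↦ BDA
    D ↦ AAA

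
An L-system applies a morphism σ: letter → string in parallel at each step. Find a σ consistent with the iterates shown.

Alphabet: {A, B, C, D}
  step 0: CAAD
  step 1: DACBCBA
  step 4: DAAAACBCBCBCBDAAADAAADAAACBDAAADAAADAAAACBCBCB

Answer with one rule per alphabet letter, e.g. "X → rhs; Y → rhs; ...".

  step 0 ⇒ step 1: CAAD ⇒ DA·CB·CB·A
    A ↦ CB
    C ↦ DA
    D ↦ A
    B ↦ AA  (constrained at step 1)

A->CB, B->AA, C->DA, D->A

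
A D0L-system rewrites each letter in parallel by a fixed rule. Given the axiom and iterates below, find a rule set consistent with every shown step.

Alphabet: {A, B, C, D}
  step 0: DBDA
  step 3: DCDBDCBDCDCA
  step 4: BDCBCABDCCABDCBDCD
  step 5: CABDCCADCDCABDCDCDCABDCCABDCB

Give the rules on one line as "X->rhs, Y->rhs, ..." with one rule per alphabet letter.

A->D, B->CA, C->DC, D->B

  step 4 ⇒ step 5: BDCBCABDCCABDCBDCD ⇒ CA·B·DC·CA·DC·D·CA·B·DC·DC·D·CA·B·DC·CA·B·DC·B
    A ↦ D
    B ↦ CA
    C ↦ DC
    D ↦ B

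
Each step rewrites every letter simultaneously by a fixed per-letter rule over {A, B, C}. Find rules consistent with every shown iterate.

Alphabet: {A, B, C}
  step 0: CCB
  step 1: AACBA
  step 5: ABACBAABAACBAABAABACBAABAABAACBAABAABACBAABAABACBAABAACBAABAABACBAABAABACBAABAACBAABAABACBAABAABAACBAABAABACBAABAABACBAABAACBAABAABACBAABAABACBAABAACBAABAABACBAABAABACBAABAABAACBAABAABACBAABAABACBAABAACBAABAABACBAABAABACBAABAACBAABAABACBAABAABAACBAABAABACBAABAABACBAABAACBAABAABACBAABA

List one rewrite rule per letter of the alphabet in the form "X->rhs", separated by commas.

  step 0 ⇒ step 1: CCB ⇒ A·A·CBA
    B ↦ CBA
    C ↦ A
    A ↦ ABA  (constrained at step 1)

A->ABA, B->CBA, C->A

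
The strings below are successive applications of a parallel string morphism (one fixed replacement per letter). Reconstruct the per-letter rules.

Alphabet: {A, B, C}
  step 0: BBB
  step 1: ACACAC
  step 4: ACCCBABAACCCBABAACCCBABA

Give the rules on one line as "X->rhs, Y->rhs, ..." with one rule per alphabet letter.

  step 0 ⇒ step 1: BBB ⇒ AC·AC·AC
    B ↦ AC
    A ↦ C  (constrained at step 1)
    C ↦ BA  (constrained at step 1)

A->C, B->AC, C->BA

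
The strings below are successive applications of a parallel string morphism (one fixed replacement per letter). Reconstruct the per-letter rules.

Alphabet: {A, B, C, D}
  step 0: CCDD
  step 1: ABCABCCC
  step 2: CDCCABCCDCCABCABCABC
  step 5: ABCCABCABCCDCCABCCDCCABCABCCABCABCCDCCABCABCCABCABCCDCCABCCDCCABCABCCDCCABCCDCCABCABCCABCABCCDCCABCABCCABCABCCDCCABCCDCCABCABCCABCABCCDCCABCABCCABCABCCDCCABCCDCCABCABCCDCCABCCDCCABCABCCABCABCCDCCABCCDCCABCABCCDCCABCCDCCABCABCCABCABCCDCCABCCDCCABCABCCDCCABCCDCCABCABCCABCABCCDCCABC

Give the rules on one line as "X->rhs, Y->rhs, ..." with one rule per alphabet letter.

A->CDC, B->C, C->ABC, D->C

  step 1 ⇒ step 2: ABCABCCC ⇒ CDC·C·ABC·CDC·C·ABC·ABC·ABC
    A ↦ CDC
    B ↦ C
    C ↦ ABC
  step 0 ⇒ step 1: CCDD ⇒ ABC·ABC·C·C
    D ↦ C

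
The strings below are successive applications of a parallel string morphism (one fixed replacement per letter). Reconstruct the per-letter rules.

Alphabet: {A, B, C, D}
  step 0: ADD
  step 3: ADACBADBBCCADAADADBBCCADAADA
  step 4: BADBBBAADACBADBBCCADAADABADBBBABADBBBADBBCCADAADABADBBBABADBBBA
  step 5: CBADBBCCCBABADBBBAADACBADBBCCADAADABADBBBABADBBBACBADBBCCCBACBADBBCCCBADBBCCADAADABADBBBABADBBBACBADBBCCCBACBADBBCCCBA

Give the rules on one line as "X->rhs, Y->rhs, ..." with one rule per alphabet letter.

A->BA, B->C, C->ADA, D->DBB

  step 4 ⇒ step 5: BADBBBAADACBADBBCCADAADABADBBBABADBBBADBBCCADAADABADBBBABADBBBA ⇒ C·BA·DBB·C·C·C·BA·BA·DBB·BA·ADA·C·BA·DBB·C·C·ADA·ADA·BA·DBB·BA·BA·DBB·BA·C·BA·DBB·C·C·C·BA·C·BA·DBB·C·C·C·BA·DBB·C·C·ADA·ADA·BA·DBB·BA·BA·DBB·BA·C·BA·DBB·C·C·C·BA·C·BA·DBB·C·C·C·BA
    A ↦ BA
    B ↦ C
    C ↦ ADA
    D ↦ DBB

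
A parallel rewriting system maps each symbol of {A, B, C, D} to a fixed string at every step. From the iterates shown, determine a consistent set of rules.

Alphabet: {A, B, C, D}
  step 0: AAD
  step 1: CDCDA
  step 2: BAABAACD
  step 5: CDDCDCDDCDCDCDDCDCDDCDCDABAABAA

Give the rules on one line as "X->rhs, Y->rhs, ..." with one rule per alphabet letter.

  step 1 ⇒ step 2: CDCDA ⇒ BA·A·BA·A·CD
    A ↦ CD
    C ↦ BA
    D ↦ A
    B ↦ D  (constrained at step 2)

A->CD, B->D, C->BA, D->A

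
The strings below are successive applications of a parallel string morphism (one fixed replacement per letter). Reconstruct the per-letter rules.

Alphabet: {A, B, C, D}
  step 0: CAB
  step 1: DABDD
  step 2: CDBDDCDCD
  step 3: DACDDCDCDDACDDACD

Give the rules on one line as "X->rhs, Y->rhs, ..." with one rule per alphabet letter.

  step 2 ⇒ step 3: CDBDDCDCD ⇒ DA·CD·D·CD·CD·DA·CD·DA·CD
    B ↦ D
    C ↦ DA
    D ↦ CD
  step 0 ⇒ step 1: CAB ⇒ DA·BD·D
    A ↦ BD

A->BD, B->D, C->DA, D->CD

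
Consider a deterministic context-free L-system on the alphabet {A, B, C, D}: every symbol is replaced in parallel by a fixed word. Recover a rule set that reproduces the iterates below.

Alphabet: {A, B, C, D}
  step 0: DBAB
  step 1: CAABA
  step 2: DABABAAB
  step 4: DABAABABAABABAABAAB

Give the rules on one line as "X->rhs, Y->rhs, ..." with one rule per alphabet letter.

A->AB, B->A, C->D, D->C

  step 1 ⇒ step 2: CAABA ⇒ D·AB·AB·A·AB
    A ↦ AB
    B ↦ A
    C ↦ D
  step 0 ⇒ step 1: DBAB ⇒ C·A·AB·A
    D ↦ C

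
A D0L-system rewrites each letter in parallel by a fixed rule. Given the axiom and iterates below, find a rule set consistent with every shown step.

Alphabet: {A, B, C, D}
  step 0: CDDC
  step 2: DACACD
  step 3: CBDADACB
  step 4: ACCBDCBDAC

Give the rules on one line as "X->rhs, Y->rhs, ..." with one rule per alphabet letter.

A->D, B->C, C->A, D->CB

  step 3 ⇒ step 4: CBDADACB ⇒ A·C·CB·D·CB·D·A·C
    A ↦ D
    B ↦ C
    C ↦ A
    D ↦ CB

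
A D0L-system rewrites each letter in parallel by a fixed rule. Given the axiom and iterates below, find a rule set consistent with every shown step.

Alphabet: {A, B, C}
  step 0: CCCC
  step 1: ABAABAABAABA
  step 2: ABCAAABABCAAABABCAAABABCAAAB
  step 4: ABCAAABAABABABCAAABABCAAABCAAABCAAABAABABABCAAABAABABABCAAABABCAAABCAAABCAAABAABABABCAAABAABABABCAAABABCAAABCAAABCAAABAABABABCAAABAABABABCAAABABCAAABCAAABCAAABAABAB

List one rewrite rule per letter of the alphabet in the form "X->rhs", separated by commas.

  step 1 ⇒ step 2: ABAABAABAABA ⇒ AB·CAA·AB·AB·CAA·AB·AB·CAA·AB·AB·CAA·AB
    A ↦ AB
    B ↦ CAA
  step 0 ⇒ step 1: CCCC ⇒ ABA·ABA·ABA·ABA
    C ↦ ABA

A->AB, B->CAA, C->ABA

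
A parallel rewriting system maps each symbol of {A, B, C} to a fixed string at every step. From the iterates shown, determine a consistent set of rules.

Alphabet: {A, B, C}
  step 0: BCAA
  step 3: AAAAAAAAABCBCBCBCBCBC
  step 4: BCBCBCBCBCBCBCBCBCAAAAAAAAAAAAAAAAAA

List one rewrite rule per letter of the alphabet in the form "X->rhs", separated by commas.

A->BC, B->A, C->AA

  step 3 ⇒ step 4: AAAAAAAAABCBCBCBCBCBC ⇒ BC·BC·BC·BC·BC·BC·BC·BC·BC·A·AA·A·AA·A·AA·A·AA·A·AA·A·AA
    A ↦ BC
    B ↦ A
    C ↦ AA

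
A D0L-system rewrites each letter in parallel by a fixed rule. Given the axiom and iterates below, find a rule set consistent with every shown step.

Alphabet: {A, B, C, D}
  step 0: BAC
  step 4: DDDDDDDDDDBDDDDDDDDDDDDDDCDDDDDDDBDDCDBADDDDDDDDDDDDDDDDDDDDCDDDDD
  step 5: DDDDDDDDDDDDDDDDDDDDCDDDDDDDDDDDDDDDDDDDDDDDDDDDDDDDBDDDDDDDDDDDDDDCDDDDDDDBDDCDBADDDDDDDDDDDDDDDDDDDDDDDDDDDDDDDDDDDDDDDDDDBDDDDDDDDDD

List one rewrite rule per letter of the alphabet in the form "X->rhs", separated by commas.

  step 4 ⇒ step 5: DDDDDDDDDDBDDDDDDDDDDDDDDCDDDDDDDBDDCDBADDDDDDDDDDDDDDDDDDDDCDDDDD ⇒ DD·DD·DD·DD·DD·DD·DD·DD·DD·DD·CD·DD·DD·DD·DD·DD·DD·DD·DD·DD·DD·DD·DD·DD·DD·DDB·DD·DD·DD·DD·DD·DD·DD·CD·DD·DD·DDB·DD·CD·BA·DD·DD·DD·DD·DD·DD·DD·DD·DD·DD·DD·DD·DD·DD·DD·DD·DD·DD·DD·DD·DDB·DD·DD·DD·DD·DD
    A ↦ BA
    B ↦ CD
    C ↦ DDB
    D ↦ DD

A->BA, B->CD, C->DDB, D->DD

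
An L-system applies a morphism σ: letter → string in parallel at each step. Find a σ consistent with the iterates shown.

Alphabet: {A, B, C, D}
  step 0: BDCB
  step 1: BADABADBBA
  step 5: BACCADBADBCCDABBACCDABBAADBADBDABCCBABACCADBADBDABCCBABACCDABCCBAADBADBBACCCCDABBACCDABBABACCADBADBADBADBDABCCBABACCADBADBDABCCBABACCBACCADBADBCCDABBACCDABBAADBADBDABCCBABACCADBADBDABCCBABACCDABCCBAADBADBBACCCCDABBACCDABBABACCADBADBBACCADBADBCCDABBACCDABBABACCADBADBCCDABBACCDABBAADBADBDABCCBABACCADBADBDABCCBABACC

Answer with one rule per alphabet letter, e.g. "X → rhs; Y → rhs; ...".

  step 0 ⇒ step 1: BDCB ⇒ BA·DAB·ADB·BA
    B ↦ BA
    C ↦ ADB
    D ↦ DAB
    A ↦ CC  (constrained at step 1)

A->CC, B->BA, C->ADB, D->DAB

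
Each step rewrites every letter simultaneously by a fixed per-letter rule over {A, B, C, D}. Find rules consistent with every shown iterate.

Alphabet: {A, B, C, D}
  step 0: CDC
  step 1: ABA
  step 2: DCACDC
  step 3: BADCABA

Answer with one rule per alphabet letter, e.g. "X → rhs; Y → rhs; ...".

  step 2 ⇒ step 3: DCACDC ⇒ B·A·DC·A·B·A
    A ↦ DC
    C ↦ A
    D ↦ B
  step 1 ⇒ step 2: ABA ⇒ DC·AC·DC
    B ↦ AC

A->DC, B->AC, C->A, D->B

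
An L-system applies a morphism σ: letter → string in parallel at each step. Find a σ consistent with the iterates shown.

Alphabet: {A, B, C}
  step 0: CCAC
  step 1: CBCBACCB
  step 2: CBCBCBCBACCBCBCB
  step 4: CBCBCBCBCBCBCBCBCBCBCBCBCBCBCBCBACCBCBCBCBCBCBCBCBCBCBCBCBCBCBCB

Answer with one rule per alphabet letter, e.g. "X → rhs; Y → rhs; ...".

  step 1 ⇒ step 2: CBCBACCB ⇒ CB·CB·CB·CB·AC·CB·CB·CB
    A ↦ AC
    B ↦ CB
    C ↦ CB

A->AC, B->CB, C->CB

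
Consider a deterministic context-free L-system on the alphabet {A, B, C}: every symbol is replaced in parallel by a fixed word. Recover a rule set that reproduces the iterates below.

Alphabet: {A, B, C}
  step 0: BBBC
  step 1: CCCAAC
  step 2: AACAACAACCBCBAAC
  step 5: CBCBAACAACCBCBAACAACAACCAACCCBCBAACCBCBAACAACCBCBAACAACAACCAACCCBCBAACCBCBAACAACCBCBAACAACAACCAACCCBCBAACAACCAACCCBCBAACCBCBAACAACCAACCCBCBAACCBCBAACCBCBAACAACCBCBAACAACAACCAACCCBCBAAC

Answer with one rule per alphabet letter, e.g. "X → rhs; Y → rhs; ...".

A->CB, B->C, C->AAC

  step 1 ⇒ step 2: CCCAAC ⇒ AAC·AAC·AAC·CB·CB·AAC
    A ↦ CB
    C ↦ AAC
  step 0 ⇒ step 1: BBBC ⇒ C·C·C·AAC
    B ↦ C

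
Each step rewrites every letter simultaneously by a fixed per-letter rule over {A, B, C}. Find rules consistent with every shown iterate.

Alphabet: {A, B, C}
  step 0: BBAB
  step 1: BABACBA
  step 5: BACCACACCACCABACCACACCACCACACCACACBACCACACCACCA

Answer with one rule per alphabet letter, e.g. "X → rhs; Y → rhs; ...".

  step 0 ⇒ step 1: BBAB ⇒ BA·BA·C·BA
    A ↦ C
    B ↦ BA
    C ↦ CA  (constrained at step 1)

A->C, B->BA, C->CA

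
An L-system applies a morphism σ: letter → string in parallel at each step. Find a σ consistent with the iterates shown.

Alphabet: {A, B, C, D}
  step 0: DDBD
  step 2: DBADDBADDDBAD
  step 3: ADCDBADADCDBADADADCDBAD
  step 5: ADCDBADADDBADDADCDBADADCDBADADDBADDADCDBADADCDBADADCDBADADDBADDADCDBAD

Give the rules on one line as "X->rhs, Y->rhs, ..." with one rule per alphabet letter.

A->DB, B->C, C->D, D->AD

  step 2 ⇒ step 3: DBADDBADDDBAD ⇒ AD·C·DB·AD·AD·C·DB·AD·AD·AD·C·DB·AD
    A ↦ DB
    B ↦ C
    D ↦ AD
    C ↦ D  (constrained at step 3)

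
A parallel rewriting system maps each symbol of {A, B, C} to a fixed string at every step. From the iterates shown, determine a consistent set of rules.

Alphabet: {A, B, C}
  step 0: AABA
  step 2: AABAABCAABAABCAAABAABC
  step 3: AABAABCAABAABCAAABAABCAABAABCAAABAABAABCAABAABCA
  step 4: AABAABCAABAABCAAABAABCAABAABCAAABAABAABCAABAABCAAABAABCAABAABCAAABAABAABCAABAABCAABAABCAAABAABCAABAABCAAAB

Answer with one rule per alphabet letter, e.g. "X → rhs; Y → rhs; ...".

A->AAB, B->C, C->A

  step 3 ⇒ step 4: AABAABCAABAABCAAABAABCAABAABCAAABAABAABCAABAABCA ⇒ AAB·AAB·C·AAB·AAB·C·A·AAB·AAB·C·AAB·AAB·C·A·AAB·AAB·AAB·C·AAB·AAB·C·A·AAB·AAB·C·AAB·AAB·C·A·AAB·AAB·AAB·C·AAB·AAB·C·AAB·AAB·C·A·AAB·AAB·C·AAB·AAB·C·A·AAB
    A ↦ AAB
    B ↦ C
    C ↦ A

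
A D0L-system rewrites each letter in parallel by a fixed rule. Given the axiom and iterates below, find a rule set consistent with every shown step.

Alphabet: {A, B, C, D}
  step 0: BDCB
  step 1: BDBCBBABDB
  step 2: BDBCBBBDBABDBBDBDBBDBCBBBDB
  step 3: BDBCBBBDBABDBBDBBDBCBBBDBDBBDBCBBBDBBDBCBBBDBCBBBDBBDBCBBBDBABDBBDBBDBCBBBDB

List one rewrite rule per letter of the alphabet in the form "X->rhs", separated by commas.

  step 2 ⇒ step 3: BDBCBBBDBABDBBDBDBBDBCBBBDB ⇒ BDB·CBB·BDB·A·BDB·BDB·BDB·CBB·BDB·DB·BDB·CBB·BDB·BDB·CBB·BDB·CBB·BDB·BDB·CBB·BDB·A·BDB·BDB·BDB·CBB·BDB
    A ↦ DB
    B ↦ BDB
    C ↦ A
    D ↦ CBB

A->DB, B->BDB, C->A, D->CBB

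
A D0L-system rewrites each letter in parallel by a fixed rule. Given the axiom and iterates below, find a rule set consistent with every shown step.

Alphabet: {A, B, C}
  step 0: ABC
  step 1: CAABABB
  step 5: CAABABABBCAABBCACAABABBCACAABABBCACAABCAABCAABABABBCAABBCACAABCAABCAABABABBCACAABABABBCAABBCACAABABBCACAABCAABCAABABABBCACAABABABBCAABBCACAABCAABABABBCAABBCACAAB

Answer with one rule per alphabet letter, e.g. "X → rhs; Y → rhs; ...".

  step 0 ⇒ step 1: ABC ⇒ CA·AB·ABB
    A ↦ CA
    B ↦ AB
    C ↦ ABB

A->CA, B->AB, C->ABB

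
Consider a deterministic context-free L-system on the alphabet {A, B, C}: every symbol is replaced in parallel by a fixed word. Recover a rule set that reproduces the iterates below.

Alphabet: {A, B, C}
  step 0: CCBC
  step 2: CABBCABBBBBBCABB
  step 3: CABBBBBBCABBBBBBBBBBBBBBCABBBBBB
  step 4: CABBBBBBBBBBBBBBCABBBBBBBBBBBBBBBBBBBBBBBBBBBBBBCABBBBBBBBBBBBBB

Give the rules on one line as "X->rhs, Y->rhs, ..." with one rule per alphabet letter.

  step 3 ⇒ step 4: CABBBBBBCABBBBBBBBBBBBBBCABBBBBB ⇒ CA·BB·BB·BB·BB·BB·BB·BB·CA·BB·BB·BB·BB·BB·BB·BB·BB·BB·BB·BB·BB·BB·BB·BB·CA·BB·BB·BB·BB·BB·BB·BB
    A ↦ BB
    B ↦ BB
    C ↦ CA

A->BB, B->BB, C->CA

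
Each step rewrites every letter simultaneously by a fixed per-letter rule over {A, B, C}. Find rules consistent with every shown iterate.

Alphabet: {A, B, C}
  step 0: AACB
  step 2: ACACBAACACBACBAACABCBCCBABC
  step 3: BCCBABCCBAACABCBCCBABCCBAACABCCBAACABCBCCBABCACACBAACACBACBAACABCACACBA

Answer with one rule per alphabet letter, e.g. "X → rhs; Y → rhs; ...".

A->BC, B->ACA, C->CBA

  step 2 ⇒ step 3: ACACBAACACBACBAACABCBCCBABC ⇒ BC·CBA·BC·CBA·ACA·BC·BC·CBA·BC·CBA·ACA·BC·CBA·ACA·BC·BC·CBA·BC·ACA·CBA·ACA·CBA·CBA·ACA·BC·ACA·CBA
    A ↦ BC
    B ↦ ACA
    C ↦ CBA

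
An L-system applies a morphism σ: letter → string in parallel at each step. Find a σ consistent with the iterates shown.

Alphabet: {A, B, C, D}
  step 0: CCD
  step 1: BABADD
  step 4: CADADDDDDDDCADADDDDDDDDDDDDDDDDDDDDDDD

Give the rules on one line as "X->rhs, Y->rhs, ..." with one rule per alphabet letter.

  step 0 ⇒ step 1: CCD ⇒ BA·BA·DD
    C ↦ BA
    D ↦ DD
    A ↦ AD  (constrained at step 1)
    B ↦ C  (constrained at step 1)

A->AD, B->C, C->BA, D->DD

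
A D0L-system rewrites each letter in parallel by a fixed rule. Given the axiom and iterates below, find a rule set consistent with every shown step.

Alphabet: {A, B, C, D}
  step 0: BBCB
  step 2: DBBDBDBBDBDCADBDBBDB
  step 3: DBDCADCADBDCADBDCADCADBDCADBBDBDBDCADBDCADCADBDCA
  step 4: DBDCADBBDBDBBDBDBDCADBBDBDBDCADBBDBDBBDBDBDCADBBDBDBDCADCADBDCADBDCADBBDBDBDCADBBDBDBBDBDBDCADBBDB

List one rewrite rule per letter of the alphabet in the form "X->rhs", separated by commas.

A->B, B->DCA, C->BD, D->DB

  step 3 ⇒ step 4: DBDCADCADBDCADBDCADCADBDCADBBDBDBDCADBDCADCADBDCA ⇒ DB·DCA·DB·BD·B·DB·BD·B·DB·DCA·DB·BD·B·DB·DCA·DB·BD·B·DB·BD·B·DB·DCA·DB·BD·B·DB·DCA·DCA·DB·DCA·DB·DCA·DB·BD·B·DB·DCA·DB·BD·B·DB·BD·B·DB·DCA·DB·BD·B
    A ↦ B
    B ↦ DCA
    C ↦ BD
    D ↦ DB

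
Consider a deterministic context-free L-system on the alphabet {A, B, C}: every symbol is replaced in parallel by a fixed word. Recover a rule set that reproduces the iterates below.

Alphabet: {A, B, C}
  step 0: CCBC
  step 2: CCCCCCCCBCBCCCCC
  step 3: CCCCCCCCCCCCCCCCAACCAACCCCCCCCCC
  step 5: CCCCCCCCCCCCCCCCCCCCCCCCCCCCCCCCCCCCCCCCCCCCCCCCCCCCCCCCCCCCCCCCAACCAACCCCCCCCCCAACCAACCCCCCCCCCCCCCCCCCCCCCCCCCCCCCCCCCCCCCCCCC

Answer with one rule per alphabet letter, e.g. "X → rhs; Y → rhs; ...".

  step 2 ⇒ step 3: CCCCCCCCBCBCCCCC ⇒ CC·CC·CC·CC·CC·CC·CC·CC·AA·CC·AA·CC·CC·CC·CC·CC
    B ↦ AA
    C ↦ CC
    A ↦ BC  (constrained at step 3)

A->BC, B->AA, C->CC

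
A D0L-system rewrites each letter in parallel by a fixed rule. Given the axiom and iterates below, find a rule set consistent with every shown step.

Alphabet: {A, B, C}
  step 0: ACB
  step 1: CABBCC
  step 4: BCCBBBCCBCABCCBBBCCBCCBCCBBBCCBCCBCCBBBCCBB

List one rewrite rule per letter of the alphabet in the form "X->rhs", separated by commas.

  step 0 ⇒ step 1: ACB ⇒ CA·B·BCC
    A ↦ CA
    B ↦ BCC
    C ↦ B

A->CA, B->BCC, C->B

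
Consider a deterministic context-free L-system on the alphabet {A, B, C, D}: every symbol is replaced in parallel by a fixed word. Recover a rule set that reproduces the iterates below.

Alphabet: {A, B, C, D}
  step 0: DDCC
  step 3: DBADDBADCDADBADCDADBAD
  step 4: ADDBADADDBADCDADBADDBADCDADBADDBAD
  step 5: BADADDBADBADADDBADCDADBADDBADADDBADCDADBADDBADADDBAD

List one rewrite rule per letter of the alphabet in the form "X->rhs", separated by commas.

A->B, B->D, C->CD, D->AD

  step 4 ⇒ step 5: ADDBADADDBADCDADBADDBADCDADBADDBAD ⇒ B·AD·AD·D·B·AD·B·AD·AD·D·B·AD·CD·AD·B·AD·D·B·AD·AD·D·B·AD·CD·AD·B·AD·D·B·AD·AD·D·B·AD
    A ↦ B
    B ↦ D
    C ↦ CD
    D ↦ AD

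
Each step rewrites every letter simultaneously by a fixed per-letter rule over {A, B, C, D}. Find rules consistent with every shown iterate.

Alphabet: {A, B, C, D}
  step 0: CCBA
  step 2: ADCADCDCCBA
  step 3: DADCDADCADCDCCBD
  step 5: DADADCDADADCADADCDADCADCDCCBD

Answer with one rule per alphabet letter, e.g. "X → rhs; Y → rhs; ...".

A->D, B->CB, C->DC, D->A

  step 2 ⇒ step 3: ADCADCDCCBA ⇒ D·A·DC·D·A·DC·A·DC·DC·CB·D
    A ↦ D
    B ↦ CB
    C ↦ DC
    D ↦ A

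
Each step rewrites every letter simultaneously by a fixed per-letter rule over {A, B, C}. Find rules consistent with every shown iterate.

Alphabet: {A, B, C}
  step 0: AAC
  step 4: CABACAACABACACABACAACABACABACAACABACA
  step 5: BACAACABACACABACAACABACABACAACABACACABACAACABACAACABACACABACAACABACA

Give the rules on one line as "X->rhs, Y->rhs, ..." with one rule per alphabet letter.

  step 4 ⇒ step 5: CABACAACABACACABACAACABACABACAACABACA ⇒ BA·CA·A·CA·BA·CA·CA·BA·CA·A·CA·BA·CA·BA·CA·A·CA·BA·CA·CA·BA·CA·A·CA·BA·CA·A·CA·BA·CA·CA·BA·CA·A·CA·BA·CA
    A ↦ CA
    B ↦ A
    C ↦ BA

A->CA, B->A, C->BA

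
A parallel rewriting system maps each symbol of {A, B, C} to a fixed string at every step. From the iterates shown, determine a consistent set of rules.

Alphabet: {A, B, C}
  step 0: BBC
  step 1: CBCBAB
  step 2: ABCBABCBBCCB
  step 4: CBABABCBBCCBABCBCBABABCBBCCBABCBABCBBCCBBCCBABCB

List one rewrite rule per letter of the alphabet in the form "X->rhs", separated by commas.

A->BC, B->CB, C->AB

  step 1 ⇒ step 2: CBCBAB ⇒ AB·CB·AB·CB·BC·CB
    A ↦ BC
    B ↦ CB
    C ↦ AB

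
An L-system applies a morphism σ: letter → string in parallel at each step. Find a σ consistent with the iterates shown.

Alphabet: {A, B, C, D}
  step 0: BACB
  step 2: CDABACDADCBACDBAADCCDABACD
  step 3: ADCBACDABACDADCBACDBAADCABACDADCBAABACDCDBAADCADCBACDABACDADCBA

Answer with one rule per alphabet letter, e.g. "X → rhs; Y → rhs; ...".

A->CD, B->ABA, C->ADC, D->BA

  step 2 ⇒ step 3: CDABACDADCBACDBAADCCDABACD ⇒ ADC·BA·CD·ABA·CD·ADC·BA·CD·BA·ADC·ABA·CD·ADC·BA·ABA·CD·CD·BA·ADC·ADC·BA·CD·ABA·CD·ADC·BA
    A ↦ CD
    B ↦ ABA
    C ↦ ADC
    D ↦ BA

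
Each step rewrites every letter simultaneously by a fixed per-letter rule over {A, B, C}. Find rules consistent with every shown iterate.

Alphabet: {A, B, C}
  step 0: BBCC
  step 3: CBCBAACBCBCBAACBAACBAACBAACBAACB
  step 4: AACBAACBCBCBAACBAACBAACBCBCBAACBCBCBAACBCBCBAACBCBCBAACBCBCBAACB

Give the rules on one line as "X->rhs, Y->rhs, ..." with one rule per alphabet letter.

  step 3 ⇒ step 4: CBCBAACBCBCBAACBAACBAACBAACBAACB ⇒ AA·CB·AA·CB·CB·CB·AA·CB·AA·CB·AA·CB·CB·CB·AA·CB·CB·CB·AA·CB·CB·CB·AA·CB·CB·CB·AA·CB·CB·CB·AA·CB
    A ↦ CB
    B ↦ CB
    C ↦ AA

A->CB, B->CB, C->AA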